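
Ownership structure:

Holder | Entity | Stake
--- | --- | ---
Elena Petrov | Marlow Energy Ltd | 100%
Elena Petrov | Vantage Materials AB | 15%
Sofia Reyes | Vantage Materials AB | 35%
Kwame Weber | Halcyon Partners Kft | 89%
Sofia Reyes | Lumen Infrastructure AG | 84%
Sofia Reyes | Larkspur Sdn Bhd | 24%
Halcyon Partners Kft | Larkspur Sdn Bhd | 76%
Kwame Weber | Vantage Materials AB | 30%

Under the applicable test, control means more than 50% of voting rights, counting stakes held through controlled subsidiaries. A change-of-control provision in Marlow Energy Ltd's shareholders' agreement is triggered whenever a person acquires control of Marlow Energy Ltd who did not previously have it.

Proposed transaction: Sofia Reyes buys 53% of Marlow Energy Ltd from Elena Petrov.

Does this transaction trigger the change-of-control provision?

The purchase adds only to Sofia's holdings (Elena's stake shrinks), so Sofia is the only person who could newly come to control Marlow.
Sofia holds 84% of Lumen, so Sofia controls Lumen.
Neither Sofia nor any entity Sofia controls holds any voting interest in Marlow.
So before the transaction, Sofia does not control Marlow.
After the purchase, Sofia holds 53% of Marlow directly, and Elena's stake falls to 47%.
Sofia holds 53% of Marlow, so Sofia controls Marlow.
Sofia did not control Marlow before and does after, so the clause is triggered.

Yes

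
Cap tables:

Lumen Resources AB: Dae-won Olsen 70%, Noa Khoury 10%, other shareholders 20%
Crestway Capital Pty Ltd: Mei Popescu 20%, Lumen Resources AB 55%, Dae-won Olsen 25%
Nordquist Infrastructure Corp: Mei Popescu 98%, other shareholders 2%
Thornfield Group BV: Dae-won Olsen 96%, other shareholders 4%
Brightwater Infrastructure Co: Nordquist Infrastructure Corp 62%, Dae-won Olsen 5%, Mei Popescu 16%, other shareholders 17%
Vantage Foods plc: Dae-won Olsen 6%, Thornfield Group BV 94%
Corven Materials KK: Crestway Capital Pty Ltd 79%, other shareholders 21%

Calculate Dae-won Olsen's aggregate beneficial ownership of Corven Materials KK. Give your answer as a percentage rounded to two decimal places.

Dae-won reaches Corven along 2 paths.
Via Lumen → Crestway: 70% × 55% × 79% = 30.415%.
Via Crestway: 25% × 79% = 19.75%.
Total: 30.415% + 19.75% = 50.165%.
Rounded: 50.17%.

50.17%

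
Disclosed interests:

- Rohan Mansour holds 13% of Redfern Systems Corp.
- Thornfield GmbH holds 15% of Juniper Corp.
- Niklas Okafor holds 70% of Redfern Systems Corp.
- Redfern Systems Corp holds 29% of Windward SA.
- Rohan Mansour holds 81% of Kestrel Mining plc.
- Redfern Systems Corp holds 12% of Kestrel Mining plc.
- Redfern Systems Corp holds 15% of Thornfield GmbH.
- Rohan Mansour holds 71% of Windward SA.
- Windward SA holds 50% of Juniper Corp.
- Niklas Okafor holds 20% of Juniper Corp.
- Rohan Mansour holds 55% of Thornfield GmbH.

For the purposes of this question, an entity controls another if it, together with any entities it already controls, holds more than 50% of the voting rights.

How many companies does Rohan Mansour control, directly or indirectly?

4

Rohan holds 71% of Windward, so Rohan controls Windward.
Rohan holds 55% of Thornfield, so Rohan controls Thornfield.
Rohan holds 81% of Kestrel, so Rohan controls Kestrel.
Windward and Thornfield together hold 50% + 15% = 65% of Juniper, so Rohan controls Juniper.
No other company's threshold is met.
Rohan controls 4 companies.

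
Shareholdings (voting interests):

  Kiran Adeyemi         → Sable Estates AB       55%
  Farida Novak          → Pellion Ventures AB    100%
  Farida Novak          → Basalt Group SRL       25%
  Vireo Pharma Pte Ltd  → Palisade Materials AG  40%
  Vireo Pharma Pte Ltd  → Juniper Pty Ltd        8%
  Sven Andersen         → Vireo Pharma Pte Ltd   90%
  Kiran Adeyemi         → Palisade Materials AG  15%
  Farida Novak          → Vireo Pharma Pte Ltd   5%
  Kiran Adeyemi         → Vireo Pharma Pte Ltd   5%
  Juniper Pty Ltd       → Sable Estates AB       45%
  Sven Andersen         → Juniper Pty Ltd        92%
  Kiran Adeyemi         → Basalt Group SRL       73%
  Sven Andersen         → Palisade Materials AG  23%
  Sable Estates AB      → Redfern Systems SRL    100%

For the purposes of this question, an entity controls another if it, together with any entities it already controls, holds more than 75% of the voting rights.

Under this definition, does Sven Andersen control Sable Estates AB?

Sven holds 90% of Vireo, so Sven controls Vireo.
Sven and Vireo together hold 92% + 8% = 100% of Juniper, so Sven controls Juniper.
In Sable, Sven's side holds only 45%, not > 75%.
So Sven does not control Sable.

No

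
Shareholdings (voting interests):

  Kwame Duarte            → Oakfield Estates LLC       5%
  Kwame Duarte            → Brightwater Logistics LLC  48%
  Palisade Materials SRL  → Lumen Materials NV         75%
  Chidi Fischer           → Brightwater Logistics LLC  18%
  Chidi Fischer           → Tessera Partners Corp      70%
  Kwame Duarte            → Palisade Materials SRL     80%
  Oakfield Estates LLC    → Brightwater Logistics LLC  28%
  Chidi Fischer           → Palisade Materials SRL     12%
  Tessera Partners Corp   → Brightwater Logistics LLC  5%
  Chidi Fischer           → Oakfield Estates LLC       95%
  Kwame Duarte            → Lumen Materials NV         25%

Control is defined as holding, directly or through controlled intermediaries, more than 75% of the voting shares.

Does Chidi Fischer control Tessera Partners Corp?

Chidi holds 95% of Oakfield, so Chidi controls Oakfield.
In Tessera, Chidi's side holds only 70%, not > 75%.
So Chidi does not control Tessera.

No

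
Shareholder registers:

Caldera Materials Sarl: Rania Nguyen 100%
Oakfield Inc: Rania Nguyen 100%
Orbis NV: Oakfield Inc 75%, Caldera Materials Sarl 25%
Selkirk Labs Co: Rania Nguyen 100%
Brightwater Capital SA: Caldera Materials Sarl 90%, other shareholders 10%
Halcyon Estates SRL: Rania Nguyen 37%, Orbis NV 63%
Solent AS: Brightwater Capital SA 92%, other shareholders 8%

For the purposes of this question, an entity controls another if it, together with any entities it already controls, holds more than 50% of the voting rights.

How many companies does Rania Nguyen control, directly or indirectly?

7

Rania holds 100% of Caldera, so Rania controls Caldera.
Rania holds 100% of Oakfield, so Rania controls Oakfield.
Oakfield and Caldera together hold 75% + 25% = 100% of Orbis, so Rania controls Orbis.
Rania holds 100% of Selkirk, so Rania controls Selkirk.
Caldera holds 90% of Brightwater, so Rania controls Brightwater.
Rania and Orbis together hold 37% + 63% = 100% of Halcyon, so Rania controls Halcyon.
Brightwater holds 92% of Solent, so Rania controls Solent.
Rania controls 7 companies.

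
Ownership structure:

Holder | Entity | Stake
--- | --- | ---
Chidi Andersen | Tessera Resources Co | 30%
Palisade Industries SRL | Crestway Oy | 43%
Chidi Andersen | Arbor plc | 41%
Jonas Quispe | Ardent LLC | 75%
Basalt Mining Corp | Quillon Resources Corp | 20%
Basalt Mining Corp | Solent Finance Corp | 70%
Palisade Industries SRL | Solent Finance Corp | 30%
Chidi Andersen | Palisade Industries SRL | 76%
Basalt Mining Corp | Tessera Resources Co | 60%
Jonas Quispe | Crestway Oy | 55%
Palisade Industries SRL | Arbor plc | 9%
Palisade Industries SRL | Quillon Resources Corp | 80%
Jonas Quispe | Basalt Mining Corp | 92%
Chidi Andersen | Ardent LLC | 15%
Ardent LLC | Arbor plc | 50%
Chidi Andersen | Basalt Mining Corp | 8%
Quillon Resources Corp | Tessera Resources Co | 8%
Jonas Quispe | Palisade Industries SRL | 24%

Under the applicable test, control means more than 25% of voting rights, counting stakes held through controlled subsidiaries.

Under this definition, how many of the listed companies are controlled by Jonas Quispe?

6

Jonas holds 92% of Basalt, so Jonas controls Basalt.
Jonas holds 75% of Ardent, so Jonas controls Ardent.
Basalt holds 70% of Solent, so Jonas controls Solent.
Jonas holds 55% of Crestway, so Jonas controls Crestway.
Ardent holds 50% of Arbor, so Jonas controls Arbor.
Basalt holds 60% of Tessera, so Jonas controls Tessera.
No other company's threshold is met.
Jonas controls 6 companies.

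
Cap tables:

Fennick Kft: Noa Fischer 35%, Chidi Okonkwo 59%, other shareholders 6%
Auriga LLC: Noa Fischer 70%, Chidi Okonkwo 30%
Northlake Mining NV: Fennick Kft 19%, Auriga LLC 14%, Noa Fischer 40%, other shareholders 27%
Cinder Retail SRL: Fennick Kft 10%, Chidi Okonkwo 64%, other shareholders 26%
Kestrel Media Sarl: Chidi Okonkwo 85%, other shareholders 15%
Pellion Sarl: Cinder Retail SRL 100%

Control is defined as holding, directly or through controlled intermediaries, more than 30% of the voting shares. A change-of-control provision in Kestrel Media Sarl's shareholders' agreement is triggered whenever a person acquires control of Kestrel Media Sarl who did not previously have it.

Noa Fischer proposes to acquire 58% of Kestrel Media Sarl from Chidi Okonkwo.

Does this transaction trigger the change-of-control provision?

The purchase adds only to Noa's holdings (Chidi's stake shrinks), so Noa is the only person who could newly come to control Kestrel.
Noa holds 35% of Fennick, so Noa controls Fennick.
Noa holds 70% of Auriga, so Noa controls Auriga.
Fennick and Auriga and Noa together hold 19% + 14% + 40% = 73% of Northlake, so Noa controls Northlake.
Neither Noa nor any entity Noa controls holds any voting interest in Kestrel.
So before the transaction, Noa does not control Kestrel.
After the purchase, Noa holds 58% of Kestrel directly, and Chidi's stake falls to 27%.
Noa holds 58% of Kestrel, so Noa controls Kestrel.
Noa did not control Kestrel before and does after, so the clause is triggered.

Yes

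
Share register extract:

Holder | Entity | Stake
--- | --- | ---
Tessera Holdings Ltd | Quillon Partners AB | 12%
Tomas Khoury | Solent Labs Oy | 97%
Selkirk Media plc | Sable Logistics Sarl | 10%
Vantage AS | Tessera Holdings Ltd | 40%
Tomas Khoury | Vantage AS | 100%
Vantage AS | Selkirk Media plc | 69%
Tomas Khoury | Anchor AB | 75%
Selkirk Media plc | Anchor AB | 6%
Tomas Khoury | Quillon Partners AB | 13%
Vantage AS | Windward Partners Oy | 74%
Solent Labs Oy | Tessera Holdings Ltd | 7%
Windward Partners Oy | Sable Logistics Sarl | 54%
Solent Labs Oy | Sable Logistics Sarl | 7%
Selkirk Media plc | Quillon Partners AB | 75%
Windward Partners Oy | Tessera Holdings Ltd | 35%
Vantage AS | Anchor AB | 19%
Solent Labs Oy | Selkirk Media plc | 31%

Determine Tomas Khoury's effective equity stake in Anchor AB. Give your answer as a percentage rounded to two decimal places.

Tomas reaches Anchor along 4 paths.
Direct stake: 75% = 75%.
Via Vantage: 100% × 19% = 19%.
Via Vantage → Selkirk: 100% × 69% × 6% = 4.14%.
Via Solent → Selkirk: 97% × 31% × 6% = 1.8042%.
Total: 75% + 19% + 4.14% + 1.8042% = 99.9442%.
Rounded: 99.94%.

99.94%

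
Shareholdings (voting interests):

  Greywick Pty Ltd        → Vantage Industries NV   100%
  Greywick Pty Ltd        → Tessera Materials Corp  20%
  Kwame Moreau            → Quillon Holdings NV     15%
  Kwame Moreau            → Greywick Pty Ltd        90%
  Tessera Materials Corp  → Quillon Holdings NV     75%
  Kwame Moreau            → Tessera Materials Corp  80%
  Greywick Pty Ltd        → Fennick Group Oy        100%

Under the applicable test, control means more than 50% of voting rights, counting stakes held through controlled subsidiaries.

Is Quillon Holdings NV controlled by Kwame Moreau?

Kwame holds 90% of Greywick, so Kwame controls Greywick.
Greywick and Kwame together hold 20% + 80% = 100% of Tessera, so Kwame controls Tessera.
Tessera and Kwame together hold 75% + 15% = 90% of Quillon, so Kwame controls Quillon.

Yes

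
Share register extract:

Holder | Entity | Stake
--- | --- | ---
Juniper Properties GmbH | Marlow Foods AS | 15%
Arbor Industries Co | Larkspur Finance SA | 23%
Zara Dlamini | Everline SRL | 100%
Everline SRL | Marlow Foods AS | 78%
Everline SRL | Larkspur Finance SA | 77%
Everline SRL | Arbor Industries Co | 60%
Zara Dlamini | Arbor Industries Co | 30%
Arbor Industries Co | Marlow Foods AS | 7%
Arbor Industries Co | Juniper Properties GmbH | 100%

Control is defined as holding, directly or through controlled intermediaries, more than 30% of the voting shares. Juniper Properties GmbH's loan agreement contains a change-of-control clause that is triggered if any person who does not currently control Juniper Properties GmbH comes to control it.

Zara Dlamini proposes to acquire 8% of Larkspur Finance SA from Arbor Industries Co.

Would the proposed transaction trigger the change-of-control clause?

The purchase adds only to Zara's holdings (Arbor's stake shrinks), so Zara is the only person who could newly come to control Juniper.
Zara holds 100% of Everline, so Zara controls Everline.
Everline and Zara together hold 60% + 30% = 90% of Arbor, so Zara controls Arbor.
Arbor holds 100% of Juniper, so Zara controls Juniper.
So Zara already controls Juniper before the transaction.
After the purchase, Zara holds 8% of Larkspur directly, and Arbor's stake falls to 15%.
Zara controlled Juniper already, so this is not a new person acquiring control; every other person's position is unchanged or reduced.
No new person acquires control, so the clause is not triggered.

No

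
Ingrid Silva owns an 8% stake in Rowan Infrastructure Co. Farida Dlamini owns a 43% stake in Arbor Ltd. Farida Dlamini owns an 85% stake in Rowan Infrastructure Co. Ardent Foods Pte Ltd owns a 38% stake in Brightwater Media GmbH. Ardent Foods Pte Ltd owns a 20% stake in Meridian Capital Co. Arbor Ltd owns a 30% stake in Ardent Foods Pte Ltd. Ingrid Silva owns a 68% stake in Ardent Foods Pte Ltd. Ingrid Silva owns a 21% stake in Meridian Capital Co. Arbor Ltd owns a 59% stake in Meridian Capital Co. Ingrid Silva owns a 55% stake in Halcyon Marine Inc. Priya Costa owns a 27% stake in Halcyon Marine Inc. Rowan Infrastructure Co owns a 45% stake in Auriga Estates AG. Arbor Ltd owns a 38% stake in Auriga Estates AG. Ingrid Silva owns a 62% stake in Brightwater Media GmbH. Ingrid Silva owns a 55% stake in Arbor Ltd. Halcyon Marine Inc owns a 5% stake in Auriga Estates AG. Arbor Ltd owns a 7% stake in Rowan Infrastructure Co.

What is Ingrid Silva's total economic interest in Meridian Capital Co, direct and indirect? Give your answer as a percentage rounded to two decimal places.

Ingrid reaches Meridian along 4 paths.
Via Arbor → Ardent: 55% × 30% × 20% = 3.3%.
Via Ardent: 68% × 20% = 13.6%.
Direct stake: 21% = 21%.
Via Arbor: 55% × 59% = 32.45%.
Total: 3.3% + 13.6% + 21% + 32.45% = 70.35%.

70.35%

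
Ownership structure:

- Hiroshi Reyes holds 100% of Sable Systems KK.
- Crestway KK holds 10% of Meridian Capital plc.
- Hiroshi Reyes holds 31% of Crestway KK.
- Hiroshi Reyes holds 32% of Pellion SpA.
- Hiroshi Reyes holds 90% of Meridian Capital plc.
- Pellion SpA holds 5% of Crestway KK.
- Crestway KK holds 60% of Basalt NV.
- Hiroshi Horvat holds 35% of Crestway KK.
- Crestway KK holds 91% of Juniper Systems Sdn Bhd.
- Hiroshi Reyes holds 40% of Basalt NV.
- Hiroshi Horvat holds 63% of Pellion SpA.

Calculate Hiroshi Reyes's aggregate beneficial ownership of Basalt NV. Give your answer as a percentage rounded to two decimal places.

Hiroshi Reyes reaches Basalt along 3 paths.
Direct stake: 40% = 40%.
Via Pellion → Crestway: 32% × 5% × 60% = 0.96%.
Via Crestway: 31% × 60% = 18.6%.
Total: 40% + 0.96% + 18.6% = 59.56%.

59.56%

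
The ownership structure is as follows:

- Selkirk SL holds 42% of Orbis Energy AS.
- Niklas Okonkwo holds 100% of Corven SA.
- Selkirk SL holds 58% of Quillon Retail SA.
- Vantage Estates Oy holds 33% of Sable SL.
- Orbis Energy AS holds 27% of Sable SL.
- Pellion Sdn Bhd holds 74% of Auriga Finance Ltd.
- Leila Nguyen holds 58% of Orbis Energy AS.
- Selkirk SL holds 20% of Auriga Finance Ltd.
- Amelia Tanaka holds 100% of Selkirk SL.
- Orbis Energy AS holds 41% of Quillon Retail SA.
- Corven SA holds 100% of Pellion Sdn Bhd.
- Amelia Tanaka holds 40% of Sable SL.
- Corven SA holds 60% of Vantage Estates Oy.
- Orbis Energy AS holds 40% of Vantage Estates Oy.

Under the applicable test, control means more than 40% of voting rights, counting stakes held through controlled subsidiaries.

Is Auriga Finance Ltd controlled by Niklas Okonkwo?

Yes

Niklas holds 100% of Corven, so Niklas controls Corven.
Corven holds 100% of Pellion, so Niklas controls Pellion.
Pellion holds 74% of Auriga, so Niklas controls Auriga.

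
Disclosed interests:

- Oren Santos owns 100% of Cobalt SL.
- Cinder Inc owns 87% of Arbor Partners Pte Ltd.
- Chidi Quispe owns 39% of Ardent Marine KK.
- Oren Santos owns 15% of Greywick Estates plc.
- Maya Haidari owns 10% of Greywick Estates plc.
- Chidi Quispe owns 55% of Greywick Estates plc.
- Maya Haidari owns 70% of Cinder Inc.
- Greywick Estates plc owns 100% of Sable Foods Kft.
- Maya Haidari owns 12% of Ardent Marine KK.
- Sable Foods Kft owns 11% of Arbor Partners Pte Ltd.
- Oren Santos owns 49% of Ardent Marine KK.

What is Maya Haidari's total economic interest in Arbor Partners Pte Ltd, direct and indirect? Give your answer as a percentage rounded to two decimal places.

62.00%

Maya reaches Arbor along 2 paths.
Via Cinder: 70% × 87% = 60.9%.
Via Greywick → Sable: 10% × 100% × 11% = 1.1%.
Total: 60.9% + 1.1% = 62%.
Rounded: 62.00%.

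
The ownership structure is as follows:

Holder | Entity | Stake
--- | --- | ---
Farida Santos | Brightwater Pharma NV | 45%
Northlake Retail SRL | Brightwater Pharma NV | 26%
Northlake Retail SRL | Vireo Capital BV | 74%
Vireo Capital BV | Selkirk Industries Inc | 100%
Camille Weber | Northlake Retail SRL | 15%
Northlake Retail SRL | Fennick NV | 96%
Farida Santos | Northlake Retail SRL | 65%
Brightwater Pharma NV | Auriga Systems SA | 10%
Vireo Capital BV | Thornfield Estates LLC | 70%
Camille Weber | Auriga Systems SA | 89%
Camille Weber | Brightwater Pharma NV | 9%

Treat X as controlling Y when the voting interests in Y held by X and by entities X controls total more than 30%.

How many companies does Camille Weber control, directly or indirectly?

Camille holds 89% of Auriga, so Camille controls Auriga.
No other company's threshold is met.
Camille controls 1 company.

1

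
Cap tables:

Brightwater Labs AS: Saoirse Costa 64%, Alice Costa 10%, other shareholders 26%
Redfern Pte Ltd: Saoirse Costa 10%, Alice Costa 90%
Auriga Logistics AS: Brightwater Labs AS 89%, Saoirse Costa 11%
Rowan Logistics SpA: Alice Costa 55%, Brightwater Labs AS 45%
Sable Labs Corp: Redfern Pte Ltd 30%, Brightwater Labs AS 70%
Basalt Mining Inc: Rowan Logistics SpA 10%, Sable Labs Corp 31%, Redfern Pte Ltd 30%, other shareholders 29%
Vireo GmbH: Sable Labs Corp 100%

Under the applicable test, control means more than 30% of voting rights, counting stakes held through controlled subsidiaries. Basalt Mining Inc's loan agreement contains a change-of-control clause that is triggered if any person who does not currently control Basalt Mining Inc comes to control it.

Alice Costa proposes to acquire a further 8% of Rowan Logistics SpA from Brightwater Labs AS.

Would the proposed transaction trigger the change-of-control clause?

The purchase adds only to Alice's holdings (Brightwater's stake shrinks), so Alice is the only person who could newly come to control Basalt.
Alice holds 90% of Redfern, so Alice controls Redfern.
Alice holds 55% of Rowan, so Alice controls Rowan.
Rowan and Redfern together hold 10% + 30% = 40% of Basalt, so Alice controls Basalt.
So Alice already controls Basalt before the transaction.
After the purchase, Alice's direct stake in Rowan rises to 55% + 8% = 63%, and Brightwater's stake falls to 37%.
Alice controlled Basalt already, so this is not a new person acquiring control; every other person's position is unchanged or reduced.
No new person acquires control, so the clause is not triggered.

No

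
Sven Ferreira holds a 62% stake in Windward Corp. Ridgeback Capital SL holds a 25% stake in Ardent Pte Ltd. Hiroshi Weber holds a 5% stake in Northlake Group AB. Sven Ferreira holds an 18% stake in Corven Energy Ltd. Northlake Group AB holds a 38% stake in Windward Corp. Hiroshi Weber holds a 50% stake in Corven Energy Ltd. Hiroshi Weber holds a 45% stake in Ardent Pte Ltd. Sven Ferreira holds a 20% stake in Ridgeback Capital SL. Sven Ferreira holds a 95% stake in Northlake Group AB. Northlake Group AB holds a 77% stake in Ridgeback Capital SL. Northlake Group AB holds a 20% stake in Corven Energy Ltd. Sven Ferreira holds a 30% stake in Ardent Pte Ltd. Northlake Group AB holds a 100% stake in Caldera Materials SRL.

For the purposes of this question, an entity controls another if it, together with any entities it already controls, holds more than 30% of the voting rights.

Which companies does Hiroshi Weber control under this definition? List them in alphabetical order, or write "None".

Ardent Pte Ltd, Corven Energy Ltd

Hiroshi holds 50% of Corven, so Hiroshi controls Corven.
Hiroshi holds 45% of Ardent, so Hiroshi controls Ardent.
No other company's threshold is met.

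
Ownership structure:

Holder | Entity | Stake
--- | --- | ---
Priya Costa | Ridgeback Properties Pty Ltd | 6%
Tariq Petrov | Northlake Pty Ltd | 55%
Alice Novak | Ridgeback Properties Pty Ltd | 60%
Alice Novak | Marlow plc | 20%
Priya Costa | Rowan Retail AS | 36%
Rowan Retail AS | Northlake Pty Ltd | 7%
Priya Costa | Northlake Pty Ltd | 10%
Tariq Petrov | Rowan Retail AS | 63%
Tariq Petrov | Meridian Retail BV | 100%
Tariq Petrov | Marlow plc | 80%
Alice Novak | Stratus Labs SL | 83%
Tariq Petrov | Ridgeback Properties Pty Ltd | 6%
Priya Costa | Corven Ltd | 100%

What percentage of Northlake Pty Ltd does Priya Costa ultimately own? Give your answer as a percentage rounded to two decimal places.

Priya reaches Northlake along 2 paths.
Direct stake: 10% = 10%.
Via Rowan: 36% × 7% = 2.52%.
Total: 10% + 2.52% = 12.52%.

12.52%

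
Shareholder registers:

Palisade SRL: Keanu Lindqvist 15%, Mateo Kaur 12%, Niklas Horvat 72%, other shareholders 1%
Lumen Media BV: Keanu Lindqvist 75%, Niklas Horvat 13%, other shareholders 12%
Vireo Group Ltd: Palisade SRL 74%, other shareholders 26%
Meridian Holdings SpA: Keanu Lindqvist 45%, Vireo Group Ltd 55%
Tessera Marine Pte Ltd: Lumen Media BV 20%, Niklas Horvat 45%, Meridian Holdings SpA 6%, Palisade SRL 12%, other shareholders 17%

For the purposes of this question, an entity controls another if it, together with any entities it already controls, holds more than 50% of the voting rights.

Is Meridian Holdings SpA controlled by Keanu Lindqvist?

No

Keanu holds 75% of Lumen, so Keanu controls Lumen.
In Meridian, Keanu's side holds only 45%, not > 50%.
So Keanu does not control Meridian.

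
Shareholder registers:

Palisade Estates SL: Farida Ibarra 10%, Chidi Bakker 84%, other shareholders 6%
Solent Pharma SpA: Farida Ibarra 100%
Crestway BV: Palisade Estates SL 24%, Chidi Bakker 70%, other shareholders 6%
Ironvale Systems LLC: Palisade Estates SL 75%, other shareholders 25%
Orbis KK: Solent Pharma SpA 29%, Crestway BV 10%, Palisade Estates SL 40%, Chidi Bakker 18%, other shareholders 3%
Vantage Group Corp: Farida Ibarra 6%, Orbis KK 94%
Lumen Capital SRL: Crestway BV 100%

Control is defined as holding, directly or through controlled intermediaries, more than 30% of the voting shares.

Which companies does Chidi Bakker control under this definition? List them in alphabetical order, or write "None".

Crestway BV, Ironvale Systems LLC, Lumen Capital SRL, Orbis KK, Palisade Estates SL, Vantage Group Corp

Chidi holds 84% of Palisade, so Chidi controls Palisade.
Palisade and Chidi together hold 24% + 70% = 94% of Crestway, so Chidi controls Crestway.
Palisade holds 75% of Ironvale, so Chidi controls Ironvale.
Crestway and Palisade and Chidi together hold 10% + 40% + 18% = 68% of Orbis, so Chidi controls Orbis.
Orbis holds 94% of Vantage, so Chidi controls Vantage.
Crestway holds 100% of Lumen, so Chidi controls Lumen.
No other company's threshold is met.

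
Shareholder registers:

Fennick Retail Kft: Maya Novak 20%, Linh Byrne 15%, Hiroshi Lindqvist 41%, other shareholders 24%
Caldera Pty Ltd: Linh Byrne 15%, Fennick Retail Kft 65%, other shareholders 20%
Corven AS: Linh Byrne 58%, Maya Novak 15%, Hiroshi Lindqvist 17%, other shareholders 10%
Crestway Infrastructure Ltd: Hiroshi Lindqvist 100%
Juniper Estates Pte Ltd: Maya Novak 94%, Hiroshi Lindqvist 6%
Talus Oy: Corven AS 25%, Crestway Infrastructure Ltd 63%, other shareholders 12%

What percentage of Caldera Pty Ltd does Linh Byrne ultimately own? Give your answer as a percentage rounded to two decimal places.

24.75%

Linh reaches Caldera along 2 paths.
Direct stake: 15% = 15%.
Via Fennick: 15% × 65% = 9.75%.
Total: 15% + 9.75% = 24.75%.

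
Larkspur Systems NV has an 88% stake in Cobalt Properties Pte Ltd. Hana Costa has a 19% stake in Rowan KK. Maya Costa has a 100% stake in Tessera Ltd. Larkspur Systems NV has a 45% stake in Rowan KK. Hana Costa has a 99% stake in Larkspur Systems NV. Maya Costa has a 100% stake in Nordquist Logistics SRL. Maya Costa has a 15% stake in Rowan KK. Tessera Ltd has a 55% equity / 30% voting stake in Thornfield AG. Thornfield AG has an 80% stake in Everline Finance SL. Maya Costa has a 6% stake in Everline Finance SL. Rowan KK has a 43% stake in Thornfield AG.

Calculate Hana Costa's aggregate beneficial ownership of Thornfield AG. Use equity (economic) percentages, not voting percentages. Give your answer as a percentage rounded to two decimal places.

Hana reaches Thornfield along 2 paths.
Via Larkspur → Rowan: 99% × 45% × 43% = 19.1565%.
Via Rowan: 19% × 43% = 8.17%.
Total: 19.1565% + 8.17% = 27.3265%.
Rounded: 27.33%.

27.33%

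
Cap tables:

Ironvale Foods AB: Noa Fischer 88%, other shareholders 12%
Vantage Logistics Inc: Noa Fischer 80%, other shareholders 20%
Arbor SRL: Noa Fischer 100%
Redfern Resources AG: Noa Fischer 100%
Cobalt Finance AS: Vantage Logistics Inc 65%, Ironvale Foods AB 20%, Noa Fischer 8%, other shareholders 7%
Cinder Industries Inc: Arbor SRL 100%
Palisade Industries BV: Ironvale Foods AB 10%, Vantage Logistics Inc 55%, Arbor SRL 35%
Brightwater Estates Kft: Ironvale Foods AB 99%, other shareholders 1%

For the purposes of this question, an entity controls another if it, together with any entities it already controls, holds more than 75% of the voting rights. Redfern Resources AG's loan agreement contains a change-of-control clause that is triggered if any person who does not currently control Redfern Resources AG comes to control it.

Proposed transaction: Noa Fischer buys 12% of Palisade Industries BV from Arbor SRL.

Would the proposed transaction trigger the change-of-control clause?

No

The purchase adds only to Noa's holdings (Arbor's stake shrinks), so Noa is the only person who could newly come to control Redfern.
Noa holds 100% of Redfern, so Noa controls Redfern.
So Noa already controls Redfern before the transaction.
After the purchase, Noa holds 12% of Palisade directly, and Arbor's stake falls to 23%.
Noa controlled Redfern already, so this is not a new person acquiring control; every other person's position is unchanged or reduced.
No new person acquires control, so the clause is not triggered.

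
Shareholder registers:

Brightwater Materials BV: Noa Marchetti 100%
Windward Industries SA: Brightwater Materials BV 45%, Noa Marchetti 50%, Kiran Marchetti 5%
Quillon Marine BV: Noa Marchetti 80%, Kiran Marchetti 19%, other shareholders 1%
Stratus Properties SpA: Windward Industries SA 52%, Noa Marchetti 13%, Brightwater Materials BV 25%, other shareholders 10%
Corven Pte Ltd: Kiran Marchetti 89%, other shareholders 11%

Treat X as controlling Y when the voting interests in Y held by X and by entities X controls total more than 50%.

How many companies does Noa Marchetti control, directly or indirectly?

Noa holds 100% of Brightwater, so Noa controls Brightwater.
Brightwater and Noa together hold 45% + 50% = 95% of Windward, so Noa controls Windward.
Noa holds 80% of Quillon, so Noa controls Quillon.
Windward and Noa and Brightwater together hold 52% + 13% + 25% = 90% of Stratus, so Noa controls Stratus.
No other company's threshold is met.
Noa controls 4 companies.

4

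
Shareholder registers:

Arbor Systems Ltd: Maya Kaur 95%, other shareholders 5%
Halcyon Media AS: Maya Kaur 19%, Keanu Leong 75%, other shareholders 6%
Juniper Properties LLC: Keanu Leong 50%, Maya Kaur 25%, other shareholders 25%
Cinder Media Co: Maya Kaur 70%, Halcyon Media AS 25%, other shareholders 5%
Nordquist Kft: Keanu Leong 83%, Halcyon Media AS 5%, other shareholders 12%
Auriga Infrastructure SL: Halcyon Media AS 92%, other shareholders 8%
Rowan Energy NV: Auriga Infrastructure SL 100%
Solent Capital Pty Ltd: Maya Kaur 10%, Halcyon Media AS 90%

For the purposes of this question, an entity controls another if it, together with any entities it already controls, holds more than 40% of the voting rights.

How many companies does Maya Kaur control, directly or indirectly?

2

Maya holds 95% of Arbor, so Maya controls Arbor.
Maya holds 70% of Cinder, so Maya controls Cinder.
No other company's threshold is met.
Maya controls 2 companies.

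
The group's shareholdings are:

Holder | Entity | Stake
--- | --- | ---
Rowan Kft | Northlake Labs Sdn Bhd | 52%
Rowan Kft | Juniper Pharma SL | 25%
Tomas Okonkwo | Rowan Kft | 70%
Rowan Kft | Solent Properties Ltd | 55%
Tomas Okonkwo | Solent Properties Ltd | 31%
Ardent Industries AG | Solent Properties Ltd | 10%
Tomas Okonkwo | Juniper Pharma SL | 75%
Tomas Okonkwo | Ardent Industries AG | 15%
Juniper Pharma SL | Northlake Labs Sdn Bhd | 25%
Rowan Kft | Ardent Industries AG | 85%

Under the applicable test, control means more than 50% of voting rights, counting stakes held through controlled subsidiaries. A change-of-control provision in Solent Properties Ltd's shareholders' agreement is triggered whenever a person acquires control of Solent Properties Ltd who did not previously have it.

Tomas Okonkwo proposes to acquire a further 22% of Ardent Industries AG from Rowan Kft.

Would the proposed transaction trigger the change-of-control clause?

The purchase adds only to Tomas's holdings (Rowan's stake shrinks), so Tomas is the only person who could newly come to control Solent.
Tomas holds 70% of Rowan, so Tomas controls Rowan.
Rowan and Tomas together hold 85% + 15% = 100% of Ardent, so Tomas controls Ardent.
Ardent and Rowan and Tomas together hold 10% + 55% + 31% = 96% of Solent, so Tomas controls Solent.
So Tomas already controls Solent before the transaction.
After the purchase, Tomas's direct stake in Ardent rises to 15% + 22% = 37%, and Rowan's stake falls to 63%.
Tomas controlled Solent already, so this is not a new person acquiring control; every other person's position is unchanged or reduced.
No new person acquires control, so the clause is not triggered.

No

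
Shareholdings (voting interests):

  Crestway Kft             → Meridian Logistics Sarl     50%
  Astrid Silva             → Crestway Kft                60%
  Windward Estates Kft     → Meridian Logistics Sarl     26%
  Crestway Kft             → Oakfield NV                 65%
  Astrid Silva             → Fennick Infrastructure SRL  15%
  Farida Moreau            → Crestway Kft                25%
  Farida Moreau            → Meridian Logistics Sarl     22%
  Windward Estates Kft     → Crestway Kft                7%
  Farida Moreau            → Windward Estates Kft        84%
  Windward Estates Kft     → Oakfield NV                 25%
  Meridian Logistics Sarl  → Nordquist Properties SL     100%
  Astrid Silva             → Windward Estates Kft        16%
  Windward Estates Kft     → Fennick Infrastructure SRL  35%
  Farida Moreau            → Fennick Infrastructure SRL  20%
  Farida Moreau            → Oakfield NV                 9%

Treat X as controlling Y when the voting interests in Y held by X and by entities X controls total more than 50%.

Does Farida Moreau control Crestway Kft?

Farida holds 84% of Windward, so Farida controls Windward.
Farida and Windward together hold 20% + 35% = 55% of Fennick, so Farida controls Fennick.
In Crestway, Farida's side holds only 25% + 7% = 32%, not > 50%.
So Farida does not control Crestway.

No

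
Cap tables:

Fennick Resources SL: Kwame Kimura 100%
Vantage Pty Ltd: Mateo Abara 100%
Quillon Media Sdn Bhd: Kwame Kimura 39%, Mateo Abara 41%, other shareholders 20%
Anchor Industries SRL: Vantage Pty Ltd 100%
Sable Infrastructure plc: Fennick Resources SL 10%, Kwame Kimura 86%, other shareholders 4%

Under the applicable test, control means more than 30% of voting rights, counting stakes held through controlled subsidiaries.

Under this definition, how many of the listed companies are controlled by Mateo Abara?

3

Mateo holds 100% of Vantage, so Mateo controls Vantage.
Mateo holds 41% of Quillon, so Mateo controls Quillon.
Vantage holds 100% of Anchor, so Mateo controls Anchor.
No other company's threshold is met.
Mateo controls 3 companies.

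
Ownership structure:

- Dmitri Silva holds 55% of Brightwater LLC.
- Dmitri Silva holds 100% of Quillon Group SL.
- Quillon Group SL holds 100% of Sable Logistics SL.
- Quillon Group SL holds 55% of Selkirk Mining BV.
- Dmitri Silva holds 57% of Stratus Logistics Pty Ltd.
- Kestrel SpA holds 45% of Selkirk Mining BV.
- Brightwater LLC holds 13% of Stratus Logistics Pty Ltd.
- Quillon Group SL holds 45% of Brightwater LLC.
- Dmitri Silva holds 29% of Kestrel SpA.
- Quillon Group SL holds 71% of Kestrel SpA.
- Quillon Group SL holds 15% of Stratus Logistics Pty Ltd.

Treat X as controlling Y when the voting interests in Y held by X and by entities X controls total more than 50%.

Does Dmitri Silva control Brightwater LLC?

Dmitri holds 100% of Quillon, so Dmitri controls Quillon.
Quillon and Dmitri together hold 45% + 55% = 100% of Brightwater, so Dmitri controls Brightwater.

Yes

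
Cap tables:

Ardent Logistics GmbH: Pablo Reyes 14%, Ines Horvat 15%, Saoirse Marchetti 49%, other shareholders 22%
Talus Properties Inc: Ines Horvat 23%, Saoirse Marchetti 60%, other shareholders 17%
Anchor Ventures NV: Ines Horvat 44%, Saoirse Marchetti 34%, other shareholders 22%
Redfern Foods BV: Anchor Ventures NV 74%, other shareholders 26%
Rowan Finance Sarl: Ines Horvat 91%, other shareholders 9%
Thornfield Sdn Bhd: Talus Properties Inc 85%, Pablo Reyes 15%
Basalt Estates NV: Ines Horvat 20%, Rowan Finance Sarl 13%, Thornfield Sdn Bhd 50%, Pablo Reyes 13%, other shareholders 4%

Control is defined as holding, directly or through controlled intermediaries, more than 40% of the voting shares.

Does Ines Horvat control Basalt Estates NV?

No

Ines holds 44% of Anchor, so Ines controls Anchor.
Anchor holds 74% of Redfern, so Ines controls Redfern.
Ines holds 91% of Rowan, so Ines controls Rowan.
In Basalt, Ines's side holds only 20% + 13% = 33%, not > 40%.
So Ines does not control Basalt.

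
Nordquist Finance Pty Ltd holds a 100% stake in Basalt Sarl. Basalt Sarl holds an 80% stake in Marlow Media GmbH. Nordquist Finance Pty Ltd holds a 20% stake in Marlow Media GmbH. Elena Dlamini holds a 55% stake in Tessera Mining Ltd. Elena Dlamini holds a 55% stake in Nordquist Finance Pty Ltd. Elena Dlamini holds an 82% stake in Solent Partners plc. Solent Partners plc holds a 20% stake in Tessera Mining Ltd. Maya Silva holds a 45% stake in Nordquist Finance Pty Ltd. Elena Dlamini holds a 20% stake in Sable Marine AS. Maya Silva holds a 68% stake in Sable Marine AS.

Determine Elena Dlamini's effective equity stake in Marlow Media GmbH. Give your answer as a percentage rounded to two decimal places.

Elena reaches Marlow along 2 paths.
Via Nordquist: 55% × 20% = 11%.
Via Nordquist → Basalt: 55% × 100% × 80% = 44%.
Total: 11% + 44% = 55%.
Rounded: 55.00%.

55.00%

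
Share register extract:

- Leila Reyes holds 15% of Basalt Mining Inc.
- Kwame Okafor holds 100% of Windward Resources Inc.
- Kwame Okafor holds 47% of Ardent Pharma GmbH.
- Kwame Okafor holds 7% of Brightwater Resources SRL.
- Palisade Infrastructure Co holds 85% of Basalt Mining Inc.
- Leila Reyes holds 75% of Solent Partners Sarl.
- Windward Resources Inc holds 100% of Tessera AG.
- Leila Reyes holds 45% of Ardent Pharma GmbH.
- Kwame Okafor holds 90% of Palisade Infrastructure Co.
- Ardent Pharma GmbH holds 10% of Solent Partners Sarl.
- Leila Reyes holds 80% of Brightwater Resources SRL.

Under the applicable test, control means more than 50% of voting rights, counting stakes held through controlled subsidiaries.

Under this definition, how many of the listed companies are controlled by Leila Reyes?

Leila holds 80% of Brightwater, so Leila controls Brightwater.
Leila holds 75% of Solent, so Leila controls Solent.
No other company's threshold is met.
Leila controls 2 companies.

2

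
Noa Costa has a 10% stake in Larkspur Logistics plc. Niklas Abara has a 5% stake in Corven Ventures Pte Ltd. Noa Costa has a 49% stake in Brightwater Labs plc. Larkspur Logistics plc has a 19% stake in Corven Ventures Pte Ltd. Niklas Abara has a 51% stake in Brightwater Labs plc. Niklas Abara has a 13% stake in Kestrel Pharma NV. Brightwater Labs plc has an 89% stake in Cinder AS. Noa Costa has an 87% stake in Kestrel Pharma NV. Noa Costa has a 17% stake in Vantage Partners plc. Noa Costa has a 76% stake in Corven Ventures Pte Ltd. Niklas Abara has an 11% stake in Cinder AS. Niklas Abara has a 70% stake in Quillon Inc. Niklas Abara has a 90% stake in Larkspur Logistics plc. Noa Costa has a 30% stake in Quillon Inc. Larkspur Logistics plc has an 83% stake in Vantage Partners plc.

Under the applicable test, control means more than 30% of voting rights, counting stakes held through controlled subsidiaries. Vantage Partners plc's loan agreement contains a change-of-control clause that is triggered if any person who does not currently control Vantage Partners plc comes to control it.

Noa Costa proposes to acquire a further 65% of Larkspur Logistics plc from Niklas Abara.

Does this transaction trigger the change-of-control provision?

Yes

The purchase adds only to Noa's holdings (Niklas's stake shrinks), so Noa is the only person who could newly come to control Vantage.
Noa holds 49% of Brightwater, so Noa controls Brightwater.
Noa holds 87% of Kestrel, so Noa controls Kestrel.
Brightwater holds 89% of Cinder, so Noa controls Cinder.
Noa holds 76% of Corven, so Noa controls Corven.
In Vantage, Noa's side holds only 17%, not > 30%.
So before the transaction, Noa does not control Vantage.
After the purchase, Noa's direct stake in Larkspur rises to 10% + 65% = 75%, and Niklas's stake falls to 25%.
Noa holds 75% of Larkspur, so Noa controls Larkspur.
Larkspur and Noa together hold 83% + 17% = 100% of Vantage, so Noa controls Vantage.
Noa did not control Vantage before and does after, so the clause is triggered.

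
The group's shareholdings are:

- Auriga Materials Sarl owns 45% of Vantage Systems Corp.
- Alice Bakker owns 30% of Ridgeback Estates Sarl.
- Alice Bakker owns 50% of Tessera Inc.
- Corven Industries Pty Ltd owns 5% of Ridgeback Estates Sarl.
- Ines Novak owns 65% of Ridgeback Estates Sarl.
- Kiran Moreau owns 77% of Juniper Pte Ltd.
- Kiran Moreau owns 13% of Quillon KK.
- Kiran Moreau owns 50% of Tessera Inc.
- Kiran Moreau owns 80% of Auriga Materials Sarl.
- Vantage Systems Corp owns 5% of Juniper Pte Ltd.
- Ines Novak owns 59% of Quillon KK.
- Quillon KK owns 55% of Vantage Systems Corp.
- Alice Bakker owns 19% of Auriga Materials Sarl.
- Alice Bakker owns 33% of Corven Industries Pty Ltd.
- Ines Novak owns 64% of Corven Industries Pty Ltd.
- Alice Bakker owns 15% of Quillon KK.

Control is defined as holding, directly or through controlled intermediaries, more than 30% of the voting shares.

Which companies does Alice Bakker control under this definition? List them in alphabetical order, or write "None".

Alice holds 33% of Corven, so Alice controls Corven.
Alice and Corven together hold 30% + 5% = 35% of Ridgeback, so Alice controls Ridgeback.
Alice holds 50% of Tessera, so Alice controls Tessera.
No other company's threshold is met.

Corven Industries Pty Ltd, Ridgeback Estates Sarl, Tessera Inc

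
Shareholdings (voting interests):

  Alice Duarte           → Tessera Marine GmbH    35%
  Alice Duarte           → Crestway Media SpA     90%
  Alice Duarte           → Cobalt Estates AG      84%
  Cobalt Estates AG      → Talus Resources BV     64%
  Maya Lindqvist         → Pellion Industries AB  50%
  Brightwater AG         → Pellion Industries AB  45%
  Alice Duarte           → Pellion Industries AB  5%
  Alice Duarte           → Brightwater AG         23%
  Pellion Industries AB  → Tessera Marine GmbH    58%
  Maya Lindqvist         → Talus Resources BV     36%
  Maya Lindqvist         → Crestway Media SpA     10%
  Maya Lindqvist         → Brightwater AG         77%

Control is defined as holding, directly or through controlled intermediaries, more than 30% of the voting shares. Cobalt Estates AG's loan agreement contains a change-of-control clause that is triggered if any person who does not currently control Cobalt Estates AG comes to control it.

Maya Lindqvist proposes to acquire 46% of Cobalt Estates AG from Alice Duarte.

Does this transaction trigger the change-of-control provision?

Yes

The purchase adds only to Maya's holdings (Alice's stake shrinks), so Maya is the only person who could newly come to control Cobalt.
Maya holds 77% of Brightwater, so Maya controls Brightwater.
Maya and Brightwater together hold 50% + 45% = 95% of Pellion, so Maya controls Pellion.
Pellion holds 58% of Tessera, so Maya controls Tessera.
Maya holds 36% of Talus, so Maya controls Talus.
Neither Maya nor any entity Maya controls holds any voting interest in Cobalt.
So before the transaction, Maya does not control Cobalt.
After the purchase, Maya holds 46% of Cobalt directly, and Alice's stake falls to 38%.
Maya holds 46% of Cobalt, so Maya controls Cobalt.
Maya did not control Cobalt before and does after, so the clause is triggered.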